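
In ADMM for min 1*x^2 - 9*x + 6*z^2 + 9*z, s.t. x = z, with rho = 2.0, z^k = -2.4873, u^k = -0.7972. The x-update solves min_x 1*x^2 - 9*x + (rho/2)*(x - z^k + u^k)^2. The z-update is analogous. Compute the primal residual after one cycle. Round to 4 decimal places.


ADMM iteration with rho = 2.0, z^k = -2.4873, u^k = -0.7972
Step 1: x-update.
Minimize 1*x^2 - 9*x + (2.0/2)*(x + 2.4873 - 0.7972)^2
FOC: (2*1 + 2.0)*x = 9 + 2.0*(-2.4873 + 0.7972)
x^{k+1} = 1.405
Step 2: z-update.
Minimize 6*z^2 + 9*z + (2.0/2)*(1.405 - z - 0.7972)^2
FOC: (2*6 + 2.0)*z = -9 + 2.0*(1.405 - 0.7972)
z^{k+1} = -0.556
Step 3: u-update.
u^{k+1} = -0.7972 + 1.405 + 0.556 = 1.1638
Step 4: Primal residual = |1.405 + 0.556| = 1.961


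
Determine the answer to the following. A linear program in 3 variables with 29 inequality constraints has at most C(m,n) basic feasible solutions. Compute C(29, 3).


Each vertex corresponds to some choice of n active constraints out of m, so the number of vertices is at most C(m, n) = m! / (n!(m-n)!).
m = 29, n = 3
Numerator: 29 * 28 * 27
Denominator: 3! = 6
C(29, 3) = 3654


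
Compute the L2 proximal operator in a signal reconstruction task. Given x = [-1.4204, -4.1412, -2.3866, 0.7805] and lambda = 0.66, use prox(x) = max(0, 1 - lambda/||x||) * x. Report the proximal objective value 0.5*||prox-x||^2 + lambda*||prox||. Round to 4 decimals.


Step 1: Compute ||x||.
||x|| = 5.047
Step 2: Compute scaling factor.
scale = max(0, 1 - 0.66/5.047) = 0.8692
Step 3: prox(x) = [-1.2347, -3.5997, -2.0745, 0.6784]
||prox(x)|| = 4.387
Step 4: Proximal objective.
0.5*||prox-x||^2 = 0.2178
lambda*||prox|| = 2.8954
Total = 3.1132


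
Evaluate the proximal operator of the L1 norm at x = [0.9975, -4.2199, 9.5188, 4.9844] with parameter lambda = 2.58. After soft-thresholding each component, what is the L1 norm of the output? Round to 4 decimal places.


Soft-thresholding with lambda = 2.58:
prox(0.9975) = sign(0.9975)*max(|0.9975| - 2.58, 0) = 0.0
prox(-4.2199) = sign(-4.2199)*max(|-4.2199| - 2.58, 0) = -1.6399
prox(9.5188) = sign(9.5188)*max(|9.5188| - 2.58, 0) = 6.9388
prox(4.9844) = sign(4.9844)*max(|4.9844| - 2.58, 0) = 2.4044
prox(x) = [0.0, -1.6399, 6.9388, 2.4044]
||prox(x)||_1 = 0.0 + 1.6399 + 6.9388 + 2.4044 = 10.9831


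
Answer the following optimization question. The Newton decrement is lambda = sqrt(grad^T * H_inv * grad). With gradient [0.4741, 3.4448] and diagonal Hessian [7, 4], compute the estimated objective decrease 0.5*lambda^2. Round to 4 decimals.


Step 1: H is diagonal, so H^(-1) * g = [0.0677, 0.8612].
Step 2: g^T H^(-1) g = sum_i g_i^2 / H_ii
  = (0.4741)^2/7 + (3.4448)^2/4
  = 0.0321 + 2.9667 = 2.9988
Step 3: Objective decrease = 0.5 * g^T H^(-1) g = 1.4994


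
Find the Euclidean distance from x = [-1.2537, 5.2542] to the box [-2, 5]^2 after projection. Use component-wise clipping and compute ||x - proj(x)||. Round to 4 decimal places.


Project each component onto [-2, 5].
clip(-1.2537) = -1.2537, clip(5.2542) = 5.0
Projection = [-1.2537, 5.0]
Squared diffs: [0.0, 0.0646]
Distance = sqrt(0.0646) = 0.2542


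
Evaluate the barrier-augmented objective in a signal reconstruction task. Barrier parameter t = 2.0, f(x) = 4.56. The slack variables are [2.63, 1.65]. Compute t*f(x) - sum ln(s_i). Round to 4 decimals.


Step 1: Compute log-barrier.
ln values: [0.967, 0.5008]
phi = -(0.967 + 0.5008) = -1.4678
Step 2: Compute augmented objective.
t*f(x) = 2.0*4.56 = 9.12
Total = 9.12 - 1.4678 = 7.6522


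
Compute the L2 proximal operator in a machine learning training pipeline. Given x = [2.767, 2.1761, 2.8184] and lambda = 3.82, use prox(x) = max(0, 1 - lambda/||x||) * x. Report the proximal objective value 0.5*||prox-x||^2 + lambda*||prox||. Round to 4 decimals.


Step 1: Compute ||x||.
||x|| = 4.5094
Step 2: Compute scaling factor.
scale = max(0, 1 - 3.82/4.5094) = 0.1529
Step 3: prox(x) = [0.423, 0.3327, 0.4309]
||prox(x)|| = 0.6894
Step 4: Proximal objective.
0.5*||prox-x||^2 = 7.2962
lambda*||prox|| = 2.6335
Total = 9.9299


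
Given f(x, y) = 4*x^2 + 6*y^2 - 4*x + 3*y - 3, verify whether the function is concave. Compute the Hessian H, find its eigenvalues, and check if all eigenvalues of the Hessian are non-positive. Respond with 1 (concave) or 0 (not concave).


The Hessian of f(x,y) = 4*x^2 + 6*y^2 - 4*x + 3*y - 3 is:
H = [[8, 0], [0, 12]]
Trace = 8 + 12 = 20
Determinant = 8*12 - (0)^2 = 96
Discriminant = (20)^2 - 4*96 = 16.0
Eigenvalues: lambda_1 = 8.0, lambda_2 = 12.0
The function is not concave.

0


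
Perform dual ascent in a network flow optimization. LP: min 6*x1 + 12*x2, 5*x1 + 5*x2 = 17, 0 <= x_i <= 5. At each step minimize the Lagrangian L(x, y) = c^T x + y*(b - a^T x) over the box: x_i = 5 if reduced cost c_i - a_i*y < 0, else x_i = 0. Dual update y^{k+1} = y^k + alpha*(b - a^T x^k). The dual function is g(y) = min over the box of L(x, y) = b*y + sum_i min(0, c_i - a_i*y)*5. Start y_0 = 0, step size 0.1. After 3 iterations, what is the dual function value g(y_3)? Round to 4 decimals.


Dual ascent for LP: min 6*x1 + 12*x2, 5*x1 + 5*x2 = 17, 0 <= x_i <= 5
Step 1: y^k = 0.0, reduced costs: (6.0, 12.0)
  x^k = (0.0, 0.0), subgradient = b - a^T x = 17.0
  y^{k+1} = 0.0 + 0.1*17.0 = 1.7
Step 2: y^k = 1.7, reduced costs: (-2.5, 3.5)
  x^k = (5.0, 0.0), subgradient = b - a^T x = -8.0
  y^{k+1} = 1.7 + 0.1*-8.0 = 0.9
Step 3: y^k = 0.9, reduced costs: (1.5, 7.5)
  x^k = (0.0, 0.0), subgradient = b - a^T x = 17.0
  y^{k+1} = 0.9 + 0.1*17.0 = 2.6
Dual objective at y_3 = 2.6: reduced costs (-7.0, -1.0), box minimizer x = (5.0, 5.0)
g(y_3) = b*y + (c1 - a1*y)*x1 + (c2 - a2*y)*x2 = 17*2.6 + (-7.0)*5.0 + (-1.0)*5.0 = 44.2 - 35.0 - 5.0 = 4.2


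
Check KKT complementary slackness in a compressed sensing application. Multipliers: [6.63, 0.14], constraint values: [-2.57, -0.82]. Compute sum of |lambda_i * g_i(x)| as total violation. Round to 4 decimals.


KKT complementary slackness check:
lambda_1 * g_1 = 6.63 * -2.57 = -17.0391
lambda_2 * g_2 = 0.14 * -0.82 = -0.1148
Total violation = 17.0391 + 0.1148 = 17.1539


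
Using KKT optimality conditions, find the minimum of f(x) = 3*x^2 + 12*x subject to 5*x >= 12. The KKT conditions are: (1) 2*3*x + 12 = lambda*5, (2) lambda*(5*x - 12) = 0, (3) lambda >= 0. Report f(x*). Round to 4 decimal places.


Step 1: Try lambda = 0 (constraint inactive).
x_unc = -12/(2*3) = -2.0
Check: 5*-2.0 = -10.0 < 12 -- violated!
Step 2: Constraint must be active: 5*x = 12
x* = 12/5 = 2.4
lambda = (2*3*2.4 + 12)/5 = 5.28
Step 3: Compute optimal value.
f(x*) = 3*2.4^2 + 12*2.4 = 46.08


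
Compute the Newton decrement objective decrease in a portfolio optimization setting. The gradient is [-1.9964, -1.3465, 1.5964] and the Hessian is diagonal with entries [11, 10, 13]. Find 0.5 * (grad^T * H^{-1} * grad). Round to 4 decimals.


Step 1: H is diagonal, so H^(-1) * g = [-0.1815, -0.1347, 0.1228].
Step 2: g^T H^(-1) g = sum_i g_i^2 / H_ii
  = (-1.9964)^2/11 + (-1.3465)^2/10 + (1.5964)^2/13
  = 0.3623 + 0.1813 + 0.196 = 0.7397
Step 3: Objective decrease = 0.5 * g^T H^(-1) g = 0.3698


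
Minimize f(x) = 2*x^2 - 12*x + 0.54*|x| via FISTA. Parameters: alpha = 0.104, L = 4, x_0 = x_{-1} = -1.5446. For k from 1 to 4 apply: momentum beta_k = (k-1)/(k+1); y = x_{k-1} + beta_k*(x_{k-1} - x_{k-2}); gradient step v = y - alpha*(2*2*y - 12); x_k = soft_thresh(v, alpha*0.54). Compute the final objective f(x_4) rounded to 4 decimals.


FISTA on f(x) = 2*x^2 - 12*x + 0.54*|x|
L = 4, alpha = 0.104
Iteration 1: beta = 0.0, y = -1.5446 + 0.0*(-1.5446 + 1.5446) = -1.5446
  grad(y) = -18.1784, v = y - alpha*grad = 0.346
  prox(v) = soft_thresh(0.346, 0.0562) = 0.2898
Iteration 2: beta = 0.3333, y = 0.2898 + 0.3333*(0.2898 + 1.5446) = 0.9013
  grad(y) = -8.395, v = y - alpha*grad = 1.7743
  prox(v) = soft_thresh(1.7743, 0.0562) = 1.7182
Iteration 3: beta = 0.5, y = 1.7182 + 0.5*(1.7182 - 0.2898) = 2.4324
  grad(y) = -2.2705, v = y - alpha*grad = 2.6685
  prox(v) = soft_thresh(2.6685, 0.0562) = 2.6123
Iteration 4: beta = 0.6, y = 2.6123 + 0.6*(2.6123 - 1.7182) = 3.1488
  grad(y) = 0.5954, v = y - alpha*grad = 3.0869
  prox(v) = soft_thresh(3.0869, 0.0562) = 3.0308
f(x_4) = 2*3.0308^2 - 12*3.0308 + 0.54*|3.0308| = -16.3615


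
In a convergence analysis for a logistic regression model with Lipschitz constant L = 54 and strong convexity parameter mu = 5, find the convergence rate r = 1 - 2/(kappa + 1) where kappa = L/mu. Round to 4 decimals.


Step 1: Compute the condition number.
kappa = L/mu = 54/5 = 10.8
Step 2: Compute the convergence rate.
r = 1 - 2/(kappa + 1) = 1 - 2*mu/(L + mu) = (L - mu)/(L + mu) = 49/59 = 0.8305


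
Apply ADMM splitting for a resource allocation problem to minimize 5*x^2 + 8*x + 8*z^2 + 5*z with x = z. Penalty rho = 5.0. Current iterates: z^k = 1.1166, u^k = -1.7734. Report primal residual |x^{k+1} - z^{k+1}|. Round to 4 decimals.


ADMM iteration with rho = 5.0, z^k = 1.1166, u^k = -1.7734
Step 1: x-update.
Minimize 5*x^2 + 8*x + (5.0/2)*(x - 1.1166 - 1.7734)^2
FOC: (2*5 + 5.0)*x = -8 + 5.0*(1.1166 + 1.7734)
x^{k+1} = 0.43
Step 2: z-update.
Minimize 8*z^2 + 5*z + (5.0/2)*(0.43 - z - 1.7734)^2
FOC: (2*8 + 5.0)*z = -5 + 5.0*(0.43 - 1.7734)
z^{k+1} = -0.558
Step 3: u-update.
u^{k+1} = -1.7734 + 0.43 + 0.558 = -0.7854
Step 4: Primal residual = |0.43 + 0.558| = 0.988


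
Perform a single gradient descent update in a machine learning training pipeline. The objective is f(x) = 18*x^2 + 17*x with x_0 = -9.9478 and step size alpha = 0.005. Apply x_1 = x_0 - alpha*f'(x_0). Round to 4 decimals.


We compute the gradient at x_0 and apply the update.
f'(x) = 36*x + 17
f'(-9.9478) = 36*-9.9478 + 17 = -341.1208
x_1 = -9.9478 - 0.005*-341.1208 = -8.2422


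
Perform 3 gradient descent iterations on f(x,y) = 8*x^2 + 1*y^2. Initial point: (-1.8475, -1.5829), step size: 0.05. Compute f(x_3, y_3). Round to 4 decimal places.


Gradient descent on f(x,y) = 8*x^2 + 1*y^2.
Starting point: (-1.8475, -1.5829), alpha = 0.05
Step 1: grad_x = 2*8*-1.8475 = -29.56, grad_y = 2*1*-1.5829 = -3.1658
  x_1 = -1.8475 - 0.05*-29.56 = -0.3695
  y_1 = -1.5829 - 0.05*-3.1658 = -1.4246
Step 2: grad_x = 2*8*-0.3695 = -5.912, grad_y = 2*1*-1.4246 = -2.8492
  x_2 = -0.3695 - 0.05*-5.912 = -0.0739
  y_2 = -1.4246 - 0.05*-2.8492 = -1.2821
Step 3: grad_x = 2*8*-0.0739 = -1.1824, grad_y = 2*1*-1.2821 = -2.5643
  x_3 = -0.0739 - 0.05*-1.1824 = -0.0148
  y_3 = -1.2821 - 0.05*-2.5643 = -1.1539
f(-0.0148, -1.1539) = 8*(-0.0148)^2 + 1*(-1.1539)^2 = 1.3333


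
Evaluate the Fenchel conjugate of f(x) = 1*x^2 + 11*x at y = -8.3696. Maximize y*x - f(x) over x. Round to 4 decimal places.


f*(y) = sup_x {y*x - a*x^2 - b*x} = sup_x {(y-b)*x - a*x^2}
FOC: (y - b) - 2a*x = 0 => x* = (y - b)/(2a)
x* = (-8.3696 - 11)/(2*1) = -9.6848
f*(-8.3696) = (y-b)^2/(4a) = (-8.3696 - 11)^2/(4*1)
= 375.1814/4 = 93.7954


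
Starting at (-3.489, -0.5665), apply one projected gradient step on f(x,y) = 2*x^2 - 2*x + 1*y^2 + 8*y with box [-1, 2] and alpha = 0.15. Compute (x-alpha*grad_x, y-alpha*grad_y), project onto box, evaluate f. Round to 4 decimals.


Step 1: Compute gradient at (-3.489, -0.5665).
grad_x = 2*2*-3.489 - 2 = -15.956
grad_y = 2*1*-0.5665 + 8 = 6.867
Step 2: Gradient step.
x_raw = -3.489 - 0.15*-15.956 = -1.0956
y_raw = -0.5665 - 0.15*6.867 = -1.5966
Step 3: Project onto [-1, 2].
x_proj = clip(-1.0956) = -1.0
y_proj = clip(-1.5966) = -1.0
Step 4: Evaluate f.
f(-1.0, -1.0) = -3.0


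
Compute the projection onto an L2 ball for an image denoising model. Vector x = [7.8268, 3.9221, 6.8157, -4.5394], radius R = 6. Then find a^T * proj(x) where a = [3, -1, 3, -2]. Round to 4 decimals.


Step 1: Compute ||x|| (intermediates to 6 decimals).
||x|| = sqrt(7.8268^2 + 3.9221^2 + 6.8157^2 + (-4.5394)^2) = 11.98756
Step 2: Project.
Since ||x|| > R, scale = R/||x|| = 6/11.98756 = 0.500519, proj(x) = scale * x
proj(x) = [3.917462, 1.963086, 3.411387, -2.272056]
Step 3: Dot product.
a^T * proj(x) = 3*3.917462 - 1*1.963086 + 3*3.411387 - 2*(-2.272056) = 24.5676


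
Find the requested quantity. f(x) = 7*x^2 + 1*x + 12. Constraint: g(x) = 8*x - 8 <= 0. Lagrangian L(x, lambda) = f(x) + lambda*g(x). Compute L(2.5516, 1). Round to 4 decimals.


Step 1: Evaluate f(x).
f(2.5516) = 7*2.5516^2 + 1*2.5516 + 12 = 60.1262
Step 2: Evaluate g(x).
g(2.5516) = 8*2.5516 - 8 = 12.4128
Step 3: Compute Lagrangian.
L = 60.1262 + 1*12.4128 = 72.539


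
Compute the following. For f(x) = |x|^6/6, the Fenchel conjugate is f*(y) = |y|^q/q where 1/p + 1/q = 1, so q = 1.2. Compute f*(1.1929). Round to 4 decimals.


The conjugate exponent q satisfies 1/p + 1/q = 1.
p = 6, so q = 6/(6 - 1) = 1.2
|y|^q = 1.1929^1.2 = 1.2357
f*(1.1929) = 1.2357 / 1.2 = 1.0298


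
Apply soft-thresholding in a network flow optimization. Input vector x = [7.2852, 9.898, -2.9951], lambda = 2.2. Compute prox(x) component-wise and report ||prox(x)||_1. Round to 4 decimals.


Soft-thresholding with lambda = 2.2:
prox(7.2852) = sign(7.2852)*max(|7.2852| - 2.2, 0) = 5.0852
prox(9.898) = sign(9.898)*max(|9.898| - 2.2, 0) = 7.698
prox(-2.9951) = sign(-2.9951)*max(|-2.9951| - 2.2, 0) = -0.7951
prox(x) = [5.0852, 7.698, -0.7951]
||prox(x)||_1 = 5.0852 + 7.698 + 0.7951 = 13.5783


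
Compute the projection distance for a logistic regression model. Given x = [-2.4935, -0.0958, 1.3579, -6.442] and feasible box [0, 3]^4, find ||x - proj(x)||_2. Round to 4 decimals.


Project each component onto [0, 3].
clip(-2.4935) = 0.0, clip(-0.0958) = 0.0, clip(1.3579) = 1.3579, clip(-6.442) = 0.0
Projection = [0.0, 0.0, 1.3579, 0.0]
Squared diffs: [6.2175, 0.0092, 0.0, 41.4994]
Distance = sqrt(47.7261) = 6.9084


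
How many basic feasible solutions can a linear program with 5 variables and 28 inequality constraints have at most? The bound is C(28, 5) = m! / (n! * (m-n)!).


Each vertex corresponds to some choice of n active constraints out of m, so the number of vertices is at most C(m, n) = m! / (n!(m-n)!).
m = 28, n = 5
Numerator: 28 * 27 * 26 * 25 * 24
Denominator: 5! = 120
C(28, 5) = 98280


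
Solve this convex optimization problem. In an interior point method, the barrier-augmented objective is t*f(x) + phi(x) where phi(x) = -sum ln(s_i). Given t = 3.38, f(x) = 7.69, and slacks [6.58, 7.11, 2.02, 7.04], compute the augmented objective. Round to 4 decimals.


Step 1: Compute log-barrier.
ln values: [1.884, 1.9615, 0.7031, 1.9516]
phi = -(1.884 + 1.9615 + 0.7031 + 1.9516) = -6.5002
Step 2: Compute augmented objective.
t*f(x) = 3.38*7.69 = 25.9922
Total = 25.9922 - 6.5002 = 19.492


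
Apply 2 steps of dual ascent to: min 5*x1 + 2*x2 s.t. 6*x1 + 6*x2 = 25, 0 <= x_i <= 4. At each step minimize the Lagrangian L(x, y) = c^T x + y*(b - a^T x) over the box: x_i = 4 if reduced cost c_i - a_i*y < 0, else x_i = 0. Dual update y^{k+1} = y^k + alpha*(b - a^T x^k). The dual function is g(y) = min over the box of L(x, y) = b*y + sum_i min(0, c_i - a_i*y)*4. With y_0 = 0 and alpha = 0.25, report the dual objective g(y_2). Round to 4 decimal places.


Dual ascent for LP: min 5*x1 + 2*x2, 6*x1 + 6*x2 = 25, 0 <= x_i <= 4
Step 1: y^k = 0.0, reduced costs: (5.0, 2.0)
  x^k = (0.0, 0.0), subgradient = b - a^T x = 25.0
  y^{k+1} = 0.0 + 0.25*25.0 = 6.25
Step 2: y^k = 6.25, reduced costs: (-32.5, -35.5)
  x^k = (4.0, 4.0), subgradient = b - a^T x = -23.0
  y^{k+1} = 6.25 + 0.25*-23.0 = 0.5
Dual objective at y_2 = 0.5: reduced costs (2.0, -1.0), box minimizer x = (0.0, 4.0)
g(y_2) = b*y + (c1 - a1*y)*x1 + (c2 - a2*y)*x2 = 25*0.5 + 2.0*0.0 + (-1.0)*4.0 = 12.5 + 0.0 - 4.0 = 8.5


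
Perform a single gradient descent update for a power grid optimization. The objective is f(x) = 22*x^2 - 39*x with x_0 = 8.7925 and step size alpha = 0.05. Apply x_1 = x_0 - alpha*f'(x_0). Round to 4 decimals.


We compute the gradient at x_0 and apply the update.
f'(x) = 44*x - 39
f'(8.7925) = 44*8.7925 - 39 = 347.87
x_1 = 8.7925 - 0.05*347.87 = -8.601


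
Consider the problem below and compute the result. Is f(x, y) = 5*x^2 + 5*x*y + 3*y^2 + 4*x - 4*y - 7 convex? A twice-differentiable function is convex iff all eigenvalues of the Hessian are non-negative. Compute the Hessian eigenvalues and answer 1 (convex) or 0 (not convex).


The Hessian of f(x,y) = 5*x^2 + 5*x*y + 3*y^2 + 4*x - 4*y - 7 is:
H = [[10, 5], [5, 6]]
Trace = 10 + 6 = 16
Determinant = 10*6 - (5)^2 = 35
Discriminant = (16)^2 - 4*35 = 116.0
Eigenvalues: lambda_1 = 2.6148, lambda_2 = 13.3852
The function is convex.

1


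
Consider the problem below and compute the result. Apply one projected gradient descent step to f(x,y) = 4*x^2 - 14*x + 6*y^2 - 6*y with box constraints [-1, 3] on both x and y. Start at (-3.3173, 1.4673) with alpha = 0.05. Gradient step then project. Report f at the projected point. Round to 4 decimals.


Step 1: Compute gradient at (-3.3173, 1.4673).
grad_x = 2*4*-3.3173 - 14 = -40.5384
grad_y = 2*6*1.4673 - 6 = 11.6076
Step 2: Gradient step.
x_raw = -3.3173 - 0.05*-40.5384 = -1.2904
y_raw = 1.4673 - 0.05*11.6076 = 0.8869
Step 3: Project onto [-1, 3].
x_proj = clip(-1.2904) = -1.0
y_proj = clip(0.8869) = 0.8869
Step 4: Evaluate f.
f(-1.0, 0.8869) = 17.3982


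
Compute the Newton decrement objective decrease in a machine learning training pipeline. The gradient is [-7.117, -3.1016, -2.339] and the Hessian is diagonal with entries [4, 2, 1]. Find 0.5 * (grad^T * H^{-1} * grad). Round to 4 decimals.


Step 1: H is diagonal, so H^(-1) * g = [-1.7793, -1.5508, -2.339].
Step 2: g^T H^(-1) g = sum_i g_i^2 / H_ii
  = (-7.117)^2/4 + (-3.1016)^2/2 + (-2.339)^2/1
  = 12.6629 + 4.81 + 5.4709 = 22.9438
Step 3: Objective decrease = 0.5 * g^T H^(-1) g = 11.4719


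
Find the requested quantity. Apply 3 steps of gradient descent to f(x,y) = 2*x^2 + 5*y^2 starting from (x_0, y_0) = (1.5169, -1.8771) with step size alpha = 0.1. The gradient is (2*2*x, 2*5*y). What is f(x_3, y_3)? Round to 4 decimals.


Gradient descent on f(x,y) = 2*x^2 + 5*y^2.
Starting point: (1.5169, -1.8771), alpha = 0.1
Step 1: grad_x = 2*2*1.5169 = 6.0676, grad_y = 2*5*-1.8771 = -18.771
  x_1 = 1.5169 - 0.1*6.0676 = 0.9101
  y_1 = -1.8771 - 0.1*-18.771 = 0.0
Step 2: grad_x = 2*2*0.9101 = 3.6406, grad_y = 2*5*0.0 = 0.0
  x_2 = 0.9101 - 0.1*3.6406 = 0.5461
  y_2 = 0.0 - 0.1*0.0 = 0.0
Step 3: grad_x = 2*2*0.5461 = 2.1843, grad_y = 2*5*0.0 = 0.0
  x_3 = 0.5461 - 0.1*2.1843 = 0.3277
  y_3 = 0.0 - 0.1*0.0 = 0.0
f(0.3277, 0.0) = 2*0.3277^2 + 5*0.0^2 = 0.2147


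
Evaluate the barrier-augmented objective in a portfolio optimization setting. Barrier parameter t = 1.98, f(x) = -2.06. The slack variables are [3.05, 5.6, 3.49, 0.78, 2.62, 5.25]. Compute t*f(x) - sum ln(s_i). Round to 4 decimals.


Step 1: Compute log-barrier.
ln values: [1.1151, 1.7228, 1.2499, -0.2485, 0.9632, 1.6582]
phi = -(1.1151 + 1.7228 + 1.2499 - 0.2485 + 0.9632 + 1.6582) = -6.4608
Step 2: Compute augmented objective.
t*f(x) = 1.98*-2.06 = -4.0788
Total = -4.0788 - 6.4608 = -10.5396


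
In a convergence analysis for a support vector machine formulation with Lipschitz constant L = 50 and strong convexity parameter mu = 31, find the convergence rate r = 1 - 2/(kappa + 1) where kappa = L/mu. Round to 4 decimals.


Step 1: Compute the condition number.
kappa = L/mu = 50/31 = 1.6129
Step 2: Compute the convergence rate.
r = 1 - 2/(kappa + 1) = 1 - 2*mu/(L + mu) = (L - mu)/(L + mu) = 19/81 = 0.2346


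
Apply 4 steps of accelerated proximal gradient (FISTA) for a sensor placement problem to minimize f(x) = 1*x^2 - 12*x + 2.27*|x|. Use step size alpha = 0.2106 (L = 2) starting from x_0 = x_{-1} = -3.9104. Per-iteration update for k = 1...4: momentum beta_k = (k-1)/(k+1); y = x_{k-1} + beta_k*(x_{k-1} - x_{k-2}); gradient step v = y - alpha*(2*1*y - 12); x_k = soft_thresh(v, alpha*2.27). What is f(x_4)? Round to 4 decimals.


FISTA on f(x) = 1*x^2 - 12*x + 2.27*|x|
L = 2, alpha = 0.2106
Iteration 1: beta = 0.0, y = -3.9104 + 0.0*(-3.9104 + 3.9104) = -3.9104
  grad(y) = -19.8208, v = y - alpha*grad = 0.2639
  prox(v) = soft_thresh(0.2639, 0.4781) = 0.0
Iteration 2: beta = 0.3333, y = 0.0 + 0.3333*(0.0 + 3.9104) = 1.3035
  grad(y) = -9.3931, v = y - alpha*grad = 3.2816
  prox(v) = soft_thresh(3.2816, 0.4781) = 2.8036
Iteration 3: beta = 0.5, y = 2.8036 + 0.5*(2.8036 - 0.0) = 4.2054
  grad(y) = -3.5892, v = y - alpha*grad = 4.9613
  prox(v) = soft_thresh(4.9613, 0.4781) = 4.4832
Iteration 4: beta = 0.6, y = 4.4832 + 0.6*(4.4832 - 2.8036) = 5.491
  grad(y) = -1.018, v = y - alpha*grad = 5.7054
  prox(v) = soft_thresh(5.7054, 0.4781) = 5.2273
f(x_4) = 1*5.2273^2 - 12*5.2273 + 2.27*|5.2273| = -23.5369


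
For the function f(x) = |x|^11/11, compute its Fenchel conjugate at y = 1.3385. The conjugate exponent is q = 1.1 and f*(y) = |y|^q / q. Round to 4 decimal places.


The conjugate exponent q satisfies 1/p + 1/q = 1.
p = 11, so q = 11/(11 - 1) = 1.1
|y|^q = 1.3385^1.1 = 1.3781
f*(1.3385) = 1.3781 / 1.1 = 1.2528


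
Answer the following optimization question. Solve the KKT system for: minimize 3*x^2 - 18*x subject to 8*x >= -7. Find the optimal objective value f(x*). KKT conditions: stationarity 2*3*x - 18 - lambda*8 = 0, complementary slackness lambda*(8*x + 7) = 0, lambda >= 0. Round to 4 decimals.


Step 1: Try lambda = 0 (constraint inactive).
Stationarity: 2*3*x - 18 = 0
x* = 18/(2*3) = 3.0
Check constraint: 8*3.0 = 24.0 >= -7 -- satisfied.
Step 2: Compute optimal value.
f(x*) = 3*3.0^2 - 18*3.0 = -27.0


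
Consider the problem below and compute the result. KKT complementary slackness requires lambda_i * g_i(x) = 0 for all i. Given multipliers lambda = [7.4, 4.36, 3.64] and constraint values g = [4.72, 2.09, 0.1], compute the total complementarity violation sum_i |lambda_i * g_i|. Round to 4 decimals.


KKT complementary slackness check:
lambda_1 * g_1 = 7.4 * 4.72 = 34.928
lambda_2 * g_2 = 4.36 * 2.09 = 9.1124
lambda_3 * g_3 = 3.64 * 0.1 = 0.364
Total violation = 34.928 + 9.1124 + 0.364 = 44.4044


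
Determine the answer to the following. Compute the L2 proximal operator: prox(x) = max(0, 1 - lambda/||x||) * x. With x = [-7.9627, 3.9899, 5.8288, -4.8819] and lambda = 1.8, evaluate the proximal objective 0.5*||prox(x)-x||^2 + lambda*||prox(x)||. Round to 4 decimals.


Step 1: Compute ||x||.
||x|| = 11.7103
Step 2: Compute scaling factor.
scale = max(0, 1 - 1.8/11.7103) = 0.8463
Step 3: prox(x) = [-6.7387, 3.3766, 4.9329, -4.1315]
||prox(x)|| = 9.9103
Step 4: Proximal objective.
0.5*||prox-x||^2 = 1.62
lambda*||prox|| = 17.8385
Total = 19.4586


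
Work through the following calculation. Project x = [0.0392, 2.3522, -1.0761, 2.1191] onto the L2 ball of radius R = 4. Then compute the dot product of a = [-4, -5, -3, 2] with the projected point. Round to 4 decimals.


Step 1: Compute ||x|| (intermediates to 6 decimals).
||x|| = sqrt(0.0392^2 + 2.3522^2 + (-1.0761)^2 + 2.1191^2) = 3.344093
Step 2: Project.
Since ||x|| <= R, proj = x (no scaling needed).
proj(x) = [0.0392, 2.3522, -1.0761, 2.1191]
Step 3: Dot product.
a^T * proj(x) = -4*0.0392 - 5*2.3522 - 3*(-1.0761) + 2*2.1191 = -4.4513


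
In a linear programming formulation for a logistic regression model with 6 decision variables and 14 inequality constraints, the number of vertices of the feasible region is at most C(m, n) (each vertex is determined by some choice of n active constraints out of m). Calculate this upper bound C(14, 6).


Each vertex corresponds to some choice of n active constraints out of m, so the number of vertices is at most C(m, n) = m! / (n!(m-n)!).
m = 14, n = 6
Numerator: 14 * 13 * 12 * 11 * 10 * 9
Denominator: 6! = 720
C(14, 6) = 3003


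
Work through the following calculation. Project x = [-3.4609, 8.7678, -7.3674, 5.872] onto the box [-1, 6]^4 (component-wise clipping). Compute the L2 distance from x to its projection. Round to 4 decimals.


Project each component onto [-1, 6].
clip(-3.4609) = -1.0, clip(8.7678) = 6.0, clip(-7.3674) = -1.0, clip(5.872) = 5.872
Projection = [-1.0, 6.0, -1.0, 5.872]
Squared diffs: [6.056, 7.6607, 40.5438, 0.0]
Distance = sqrt(54.2605) = 7.3662


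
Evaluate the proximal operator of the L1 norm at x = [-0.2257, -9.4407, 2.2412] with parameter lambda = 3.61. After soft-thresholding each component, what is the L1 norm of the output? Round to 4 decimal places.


Soft-thresholding with lambda = 3.61:
prox(-0.2257) = sign(-0.2257)*max(|-0.2257| - 3.61, 0) = 0.0
prox(-9.4407) = sign(-9.4407)*max(|-9.4407| - 3.61, 0) = -5.8307
prox(2.2412) = sign(2.2412)*max(|2.2412| - 3.61, 0) = 0.0
prox(x) = [0.0, -5.8307, 0.0]
||prox(x)||_1 = 0.0 + 5.8307 + 0.0 = 5.8307


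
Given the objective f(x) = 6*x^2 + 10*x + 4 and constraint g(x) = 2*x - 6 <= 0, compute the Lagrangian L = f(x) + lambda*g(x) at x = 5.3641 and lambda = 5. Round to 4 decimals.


Step 1: Evaluate f(x).
f(5.3641) = 6*5.3641^2 + 10*5.3641 + 4 = 230.2824
Step 2: Evaluate g(x).
g(5.3641) = 2*5.3641 - 6 = 4.7282
Step 3: Compute Lagrangian.
L = 230.2824 + 5*4.7282 = 253.9234


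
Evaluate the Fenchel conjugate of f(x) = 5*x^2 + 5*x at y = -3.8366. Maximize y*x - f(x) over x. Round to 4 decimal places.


f*(y) = sup_x {y*x - a*x^2 - b*x} = sup_x {(y-b)*x - a*x^2}
FOC: (y - b) - 2a*x = 0 => x* = (y - b)/(2a)
x* = (-3.8366 - 5)/(2*5) = -0.8837
f*(-3.8366) = (y-b)^2/(4a) = (-3.8366 - 5)^2/(4*5)
= 78.0855/20 = 3.9043


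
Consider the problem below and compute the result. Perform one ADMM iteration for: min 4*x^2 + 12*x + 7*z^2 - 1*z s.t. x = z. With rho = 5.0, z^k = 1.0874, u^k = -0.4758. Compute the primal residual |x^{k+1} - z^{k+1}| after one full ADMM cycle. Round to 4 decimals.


ADMM iteration with rho = 5.0, z^k = 1.0874, u^k = -0.4758
Step 1: x-update.
Minimize 4*x^2 + 12*x + (5.0/2)*(x - 1.0874 - 0.4758)^2
FOC: (2*4 + 5.0)*x = -12 + 5.0*(1.0874 + 0.4758)
x^{k+1} = -0.3218
Step 2: z-update.
Minimize 7*z^2 - 1*z + (5.0/2)*(-0.3218 - z - 0.4758)^2
FOC: (2*7 + 5.0)*z = 1 + 5.0*(-0.3218 - 0.4758)
z^{k+1} = -0.1573
Step 3: u-update.
u^{k+1} = -0.4758 - 0.3218 + 0.1573 = -0.6404
Step 4: Primal residual = |-0.3218 + 0.1573| = 0.1646


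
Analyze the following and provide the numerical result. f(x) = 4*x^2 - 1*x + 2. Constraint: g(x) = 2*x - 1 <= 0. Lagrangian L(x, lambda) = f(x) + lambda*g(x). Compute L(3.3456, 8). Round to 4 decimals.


Step 1: Evaluate f(x).
f(3.3456) = 4*3.3456^2 - 1*3.3456 + 2 = 43.4266
Step 2: Evaluate g(x).
g(3.3456) = 2*3.3456 - 1 = 5.6912
Step 3: Compute Lagrangian.
L = 43.4266 + 8*5.6912 = 88.9562


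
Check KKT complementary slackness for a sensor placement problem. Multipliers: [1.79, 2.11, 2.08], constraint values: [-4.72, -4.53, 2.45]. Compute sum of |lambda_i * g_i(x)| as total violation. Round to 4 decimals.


KKT complementary slackness check:
lambda_1 * g_1 = 1.79 * -4.72 = -8.4488
lambda_2 * g_2 = 2.11 * -4.53 = -9.5583
lambda_3 * g_3 = 2.08 * 2.45 = 5.096
Total violation = 8.4488 + 9.5583 + 5.096 = 23.1031


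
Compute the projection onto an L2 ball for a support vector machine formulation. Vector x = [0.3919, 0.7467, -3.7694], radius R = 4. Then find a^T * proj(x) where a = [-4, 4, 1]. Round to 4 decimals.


Step 1: Compute ||x|| (intermediates to 6 decimals).
||x|| = sqrt(0.3919^2 + 0.7467^2 + (-3.7694)^2) = 3.86258
Step 2: Project.
Since ||x|| <= R, proj = x (no scaling needed).
proj(x) = [0.3919, 0.7467, -3.7694]
Step 3: Dot product.
a^T * proj(x) = -4*0.3919 + 4*0.7467 + 1*(-3.7694) = -2.3502


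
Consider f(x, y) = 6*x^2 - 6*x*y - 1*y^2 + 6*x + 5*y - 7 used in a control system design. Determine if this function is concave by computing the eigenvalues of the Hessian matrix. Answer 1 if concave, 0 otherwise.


The Hessian of f(x,y) = 6*x^2 - 6*x*y - 1*y^2 + 6*x + 5*y - 7 is:
H = [[12, -6], [-6, -2]]
Trace = 12 - 2 = 10
Determinant = 12*-2 - (-6)^2 = -60
Discriminant = (10)^2 - 4*-60 = 340.0
Eigenvalues: lambda_1 = -4.2195, lambda_2 = 14.2195
The function is not concave.

0


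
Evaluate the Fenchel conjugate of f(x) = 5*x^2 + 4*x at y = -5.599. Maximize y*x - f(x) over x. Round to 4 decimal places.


f*(y) = sup_x {y*x - a*x^2 - b*x} = sup_x {(y-b)*x - a*x^2}
FOC: (y - b) - 2a*x = 0 => x* = (y - b)/(2a)
x* = (-5.599 - 4)/(2*5) = -0.9599
f*(-5.599) = (y-b)^2/(4a) = (-5.599 - 4)^2/(4*5)
= 92.1408/20 = 4.607


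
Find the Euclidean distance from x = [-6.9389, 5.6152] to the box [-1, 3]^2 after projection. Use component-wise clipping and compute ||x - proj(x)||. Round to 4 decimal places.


Project each component onto [-1, 3].
clip(-6.9389) = -1.0, clip(5.6152) = 3.0
Projection = [-1.0, 3.0]
Squared diffs: [35.2705, 6.8393]
Distance = sqrt(42.1098) = 6.4892


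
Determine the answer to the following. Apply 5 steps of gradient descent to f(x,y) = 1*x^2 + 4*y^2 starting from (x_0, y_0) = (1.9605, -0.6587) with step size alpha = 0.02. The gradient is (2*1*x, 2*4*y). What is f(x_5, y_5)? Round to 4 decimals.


Gradient descent on f(x,y) = 1*x^2 + 4*y^2.
Starting point: (1.9605, -0.6587), alpha = 0.02
Step 1: grad_x = 2*1*1.9605 = 3.921, grad_y = 2*4*-0.6587 = -5.2696
  x_1 = 1.9605 - 0.02*3.921 = 1.8821
  y_1 = -0.6587 - 0.02*-5.2696 = -0.5533
Step 2: grad_x = 2*1*1.8821 = 3.7642, grad_y = 2*4*-0.5533 = -4.4265
  x_2 = 1.8821 - 0.02*3.7642 = 1.8068
  y_2 = -0.5533 - 0.02*-4.4265 = -0.4648
Step 3: grad_x = 2*1*1.8068 = 3.6136, grad_y = 2*4*-0.4648 = -3.7182
  x_3 = 1.8068 - 0.02*3.6136 = 1.7345
  y_3 = -0.4648 - 0.02*-3.7182 = -0.3904
Step 4: grad_x = 2*1*1.7345 = 3.469, grad_y = 2*4*-0.3904 = -3.1233
  x_4 = 1.7345 - 0.02*3.469 = 1.6651
  y_4 = -0.3904 - 0.02*-3.1233 = -0.3279
Step 5: grad_x = 2*1*1.6651 = 3.3303, grad_y = 2*4*-0.3279 = -2.6236
  x_5 = 1.6651 - 0.02*3.3303 = 1.5985
  y_5 = -0.3279 - 0.02*-2.6236 = -0.2755
f(1.5985, -0.2755) = 1*1.5985^2 + 4*(-0.2755)^2 = 2.8589


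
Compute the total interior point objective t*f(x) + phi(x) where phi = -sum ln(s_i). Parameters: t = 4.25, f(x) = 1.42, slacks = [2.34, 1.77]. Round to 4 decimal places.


Step 1: Compute log-barrier.
ln values: [0.8502, 0.571]
phi = -(0.8502 + 0.571) = -1.4211
Step 2: Compute augmented objective.
t*f(x) = 4.25*1.42 = 6.035
Total = 6.035 - 1.4211 = 4.6139


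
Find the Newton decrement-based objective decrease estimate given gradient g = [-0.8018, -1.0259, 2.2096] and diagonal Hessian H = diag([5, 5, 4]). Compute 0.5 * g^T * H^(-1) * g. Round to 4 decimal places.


Step 1: H is diagonal, so H^(-1) * g = [-0.1604, -0.2052, 0.5524].
Step 2: g^T H^(-1) g = sum_i g_i^2 / H_ii
  = (-0.8018)^2/5 + (-1.0259)^2/5 + (2.2096)^2/4
  = 0.1286 + 0.2105 + 1.2206 = 1.5597
Step 3: Objective decrease = 0.5 * g^T H^(-1) g = 0.7798


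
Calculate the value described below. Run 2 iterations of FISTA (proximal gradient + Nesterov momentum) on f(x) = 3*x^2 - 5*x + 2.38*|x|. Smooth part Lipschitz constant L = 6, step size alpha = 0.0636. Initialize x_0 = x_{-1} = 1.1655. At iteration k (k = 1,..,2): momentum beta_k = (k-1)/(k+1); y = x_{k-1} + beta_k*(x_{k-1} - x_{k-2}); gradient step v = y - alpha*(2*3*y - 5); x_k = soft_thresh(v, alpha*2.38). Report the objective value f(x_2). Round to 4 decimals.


FISTA on f(x) = 3*x^2 - 5*x + 2.38*|x|
L = 6, alpha = 0.0636
Iteration 1: beta = 0.0, y = 1.1655 + 0.0*(1.1655 - 1.1655) = 1.1655
  grad(y) = 1.993, v = y - alpha*grad = 1.0387
  prox(v) = soft_thresh(1.0387, 0.1514) = 0.8874
Iteration 2: beta = 0.3333, y = 0.8874 + 0.3333*(0.8874 - 1.1655) = 0.7947
  grad(y) = -0.232, v = y - alpha*grad = 0.8094
  prox(v) = soft_thresh(0.8094, 0.1514) = 0.6581
f(x_2) = 3*0.6581^2 - 5*0.6581 + 2.38*|0.6581| = -0.425


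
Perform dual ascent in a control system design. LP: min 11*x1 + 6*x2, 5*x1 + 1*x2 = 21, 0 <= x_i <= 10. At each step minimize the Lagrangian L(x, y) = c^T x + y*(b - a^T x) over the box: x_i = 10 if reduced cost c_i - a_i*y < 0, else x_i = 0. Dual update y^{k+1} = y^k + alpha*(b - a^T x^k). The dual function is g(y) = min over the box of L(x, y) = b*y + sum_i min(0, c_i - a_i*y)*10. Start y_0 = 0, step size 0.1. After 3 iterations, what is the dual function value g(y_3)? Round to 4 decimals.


Dual ascent for LP: min 11*x1 + 6*x2, 5*x1 + 1*x2 = 21, 0 <= x_i <= 10
Step 1: y^k = 0.0, reduced costs: (11.0, 6.0)
  x^k = (0.0, 0.0), subgradient = b - a^T x = 21.0
  y^{k+1} = 0.0 + 0.1*21.0 = 2.1
Step 2: y^k = 2.1, reduced costs: (0.5, 3.9)
  x^k = (0.0, 0.0), subgradient = b - a^T x = 21.0
  y^{k+1} = 2.1 + 0.1*21.0 = 4.2
Step 3: y^k = 4.2, reduced costs: (-10.0, 1.8)
  x^k = (10.0, 0.0), subgradient = b - a^T x = -29.0
  y^{k+1} = 4.2 + 0.1*-29.0 = 1.3
Dual objective at y_3 = 1.3: reduced costs (4.5, 4.7), box minimizer x = (0.0, 0.0)
g(y_3) = b*y + (c1 - a1*y)*x1 + (c2 - a2*y)*x2 = 21*1.3 + 4.5*0.0 + 4.7*0.0 = 27.3 + 0.0 + 0.0 = 27.3


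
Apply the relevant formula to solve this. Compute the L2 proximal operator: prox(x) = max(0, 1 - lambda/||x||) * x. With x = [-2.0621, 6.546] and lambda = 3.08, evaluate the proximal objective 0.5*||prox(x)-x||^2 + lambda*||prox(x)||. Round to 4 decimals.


Step 1: Compute ||x||.
||x|| = 6.8631
Step 2: Compute scaling factor.
scale = max(0, 1 - 3.08/6.8631) = 0.5512
Step 3: prox(x) = [-1.1367, 3.6083]
||prox(x)|| = 3.7831
Step 4: Proximal objective.
0.5*||prox-x||^2 = 4.7432
lambda*||prox|| = 11.6519
Total = 16.3952


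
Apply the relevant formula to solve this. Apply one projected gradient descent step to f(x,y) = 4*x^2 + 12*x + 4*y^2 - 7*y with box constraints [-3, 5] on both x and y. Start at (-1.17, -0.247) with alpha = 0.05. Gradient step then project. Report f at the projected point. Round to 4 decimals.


Step 1: Compute gradient at (-1.17, -0.247).
grad_x = 2*4*-1.17 + 12 = 2.64
grad_y = 2*4*-0.247 - 7 = -8.976
Step 2: Gradient step.
x_raw = -1.17 - 0.05*2.64 = -1.302
y_raw = -0.247 - 0.05*-8.976 = 0.2018
Step 3: Project onto [-3, 5].
x_proj = clip(-1.302) = -1.302
y_proj = clip(0.2018) = 0.2018
Step 4: Evaluate f.
f(-1.302, 0.2018) = -10.0929


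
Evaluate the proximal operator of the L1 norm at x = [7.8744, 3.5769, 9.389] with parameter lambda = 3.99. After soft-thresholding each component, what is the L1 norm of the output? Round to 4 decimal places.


Soft-thresholding with lambda = 3.99:
prox(7.8744) = sign(7.8744)*max(|7.8744| - 3.99, 0) = 3.8844
prox(3.5769) = sign(3.5769)*max(|3.5769| - 3.99, 0) = 0.0
prox(9.389) = sign(9.389)*max(|9.389| - 3.99, 0) = 5.399
prox(x) = [3.8844, 0.0, 5.399]
||prox(x)||_1 = 3.8844 + 0.0 + 5.399 = 9.2834


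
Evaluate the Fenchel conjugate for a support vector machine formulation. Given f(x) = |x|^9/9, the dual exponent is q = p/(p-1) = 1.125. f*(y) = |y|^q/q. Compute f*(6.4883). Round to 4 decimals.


The conjugate exponent q satisfies 1/p + 1/q = 1.
p = 9, so q = 9/(9 - 1) = 1.125
|y|^q = 6.4883^1.125 = 8.1969
f*(6.4883) = 8.1969 / 1.125 = 7.2861


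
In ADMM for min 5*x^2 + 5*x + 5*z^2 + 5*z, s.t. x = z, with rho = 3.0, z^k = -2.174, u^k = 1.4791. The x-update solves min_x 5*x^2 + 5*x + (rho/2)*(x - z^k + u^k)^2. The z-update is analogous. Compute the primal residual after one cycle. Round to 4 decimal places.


ADMM iteration with rho = 3.0, z^k = -2.174, u^k = 1.4791
Step 1: x-update.
Minimize 5*x^2 + 5*x + (3.0/2)*(x + 2.174 + 1.4791)^2
FOC: (2*5 + 3.0)*x = -5 + 3.0*(-2.174 - 1.4791)
x^{k+1} = -1.2276
Step 2: z-update.
Minimize 5*z^2 + 5*z + (3.0/2)*(-1.2276 - z + 1.4791)^2
FOC: (2*5 + 3.0)*z = -5 + 3.0*(-1.2276 + 1.4791)
z^{k+1} = -0.3266
Step 3: u-update.
u^{k+1} = 1.4791 - 1.2276 + 0.3266 = 0.578
Step 4: Primal residual = |-1.2276 + 0.3266| = 0.9011


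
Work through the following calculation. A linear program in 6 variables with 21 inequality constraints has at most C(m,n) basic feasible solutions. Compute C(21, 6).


Each vertex corresponds to some choice of n active constraints out of m, so the number of vertices is at most C(m, n) = m! / (n!(m-n)!).
m = 21, n = 6
Numerator: 21 * 20 * 19 * 18 * 17 * 16
Denominator: 6! = 720
C(21, 6) = 54264


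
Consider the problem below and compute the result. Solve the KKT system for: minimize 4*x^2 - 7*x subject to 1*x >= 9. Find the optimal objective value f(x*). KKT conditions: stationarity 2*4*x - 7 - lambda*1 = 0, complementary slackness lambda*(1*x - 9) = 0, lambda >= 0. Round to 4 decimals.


Step 1: Try lambda = 0 (constraint inactive).
x_unc = 7/(2*4) = 0.875
Check: 1*0.875 = 0.875 < 9 -- violated!
Step 2: Constraint must be active: 1*x = 9
x* = 9/1 = 9.0
lambda = (2*4*9.0 - 7)/1 = 65.0
Step 3: Compute optimal value.
f(x*) = 4*9.0^2 - 7*9.0 = 261.0


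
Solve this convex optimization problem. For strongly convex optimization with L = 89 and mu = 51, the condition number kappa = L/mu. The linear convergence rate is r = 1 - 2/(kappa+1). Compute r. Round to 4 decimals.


Step 1: Compute the condition number.
kappa = L/mu = 89/51 = 1.7451
Step 2: Compute the convergence rate.
r = 1 - 2/(kappa + 1) = 1 - 2*mu/(L + mu) = (L - mu)/(L + mu) = 38/140 = 0.2714


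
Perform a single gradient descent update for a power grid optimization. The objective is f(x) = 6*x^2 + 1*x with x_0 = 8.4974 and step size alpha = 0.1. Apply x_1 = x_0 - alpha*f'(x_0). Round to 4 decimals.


We compute the gradient at x_0 and apply the update.
f'(x) = 12*x + 1
f'(8.4974) = 12*8.4974 + 1 = 102.9688
x_1 = 8.4974 - 0.1*102.9688 = -1.7995


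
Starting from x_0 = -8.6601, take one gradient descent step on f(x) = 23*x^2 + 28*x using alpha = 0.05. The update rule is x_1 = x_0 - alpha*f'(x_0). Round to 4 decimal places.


We compute the gradient at x_0 and apply the update.
f'(x) = 46*x + 28
f'(-8.6601) = 46*-8.6601 + 28 = -370.3646
x_1 = -8.6601 - 0.05*-370.3646 = 9.8581


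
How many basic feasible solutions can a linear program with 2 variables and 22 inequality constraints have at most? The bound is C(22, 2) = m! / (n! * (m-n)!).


Each vertex corresponds to some choice of n active constraints out of m, so the number of vertices is at most C(m, n) = m! / (n!(m-n)!).
m = 22, n = 2
Numerator: 22 * 21
Denominator: 2! = 2
C(22, 2) = 231


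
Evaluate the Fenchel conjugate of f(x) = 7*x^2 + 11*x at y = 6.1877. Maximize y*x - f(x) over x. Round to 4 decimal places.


f*(y) = sup_x {y*x - a*x^2 - b*x} = sup_x {(y-b)*x - a*x^2}
FOC: (y - b) - 2a*x = 0 => x* = (y - b)/(2a)
x* = (6.1877 - 11)/(2*7) = -0.3437
f*(6.1877) = (y-b)^2/(4a) = (6.1877 - 11)^2/(4*7)
= 23.1582/28 = 0.8271


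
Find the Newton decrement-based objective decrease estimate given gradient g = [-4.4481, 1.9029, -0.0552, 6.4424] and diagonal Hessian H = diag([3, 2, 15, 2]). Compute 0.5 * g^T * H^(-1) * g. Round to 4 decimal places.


Step 1: H is diagonal, so H^(-1) * g = [-1.4827, 0.9515, -0.0037, 3.2212].
Step 2: g^T H^(-1) g = sum_i g_i^2 / H_ii
  = (-4.4481)^2/3 + (1.9029)^2/2 + (-0.0552)^2/15 + (6.4424)^2/2
  = 6.5952 + 1.8105 + 0.0002 + 20.7523 = 29.1582
Step 3: Objective decrease = 0.5 * g^T H^(-1) g = 14.5791


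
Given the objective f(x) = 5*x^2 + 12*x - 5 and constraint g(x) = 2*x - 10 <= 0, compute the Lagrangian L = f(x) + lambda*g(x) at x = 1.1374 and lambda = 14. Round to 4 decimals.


Step 1: Evaluate f(x).
f(1.1374) = 5*1.1374^2 + 12*1.1374 - 5 = 15.1172
Step 2: Evaluate g(x).
g(1.1374) = 2*1.1374 - 10 = -7.7252
Step 3: Compute Lagrangian.
L = 15.1172 + 14*-7.7252 = -93.0356


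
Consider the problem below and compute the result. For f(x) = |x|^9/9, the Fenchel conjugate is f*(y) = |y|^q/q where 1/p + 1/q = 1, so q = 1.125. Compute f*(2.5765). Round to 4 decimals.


The conjugate exponent q satisfies 1/p + 1/q = 1.
p = 9, so q = 9/(9 - 1) = 1.125
|y|^q = 2.5765^1.125 = 2.9001
f*(2.5765) = 2.9001 / 1.125 = 2.5778


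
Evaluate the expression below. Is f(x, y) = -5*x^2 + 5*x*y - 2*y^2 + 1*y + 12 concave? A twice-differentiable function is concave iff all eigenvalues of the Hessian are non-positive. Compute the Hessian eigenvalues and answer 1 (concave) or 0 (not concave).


The Hessian of f(x,y) = -5*x^2 + 5*x*y - 2*y^2 + 1*y + 12 is:
H = [[-10, 5], [5, -4]]
Trace = -10 - 4 = -14
Determinant = -10*-4 - (5)^2 = 15
Discriminant = (-14)^2 - 4*15 = 136.0
Eigenvalues: lambda_1 = -12.831, lambda_2 = -1.169
The function is concave.

1


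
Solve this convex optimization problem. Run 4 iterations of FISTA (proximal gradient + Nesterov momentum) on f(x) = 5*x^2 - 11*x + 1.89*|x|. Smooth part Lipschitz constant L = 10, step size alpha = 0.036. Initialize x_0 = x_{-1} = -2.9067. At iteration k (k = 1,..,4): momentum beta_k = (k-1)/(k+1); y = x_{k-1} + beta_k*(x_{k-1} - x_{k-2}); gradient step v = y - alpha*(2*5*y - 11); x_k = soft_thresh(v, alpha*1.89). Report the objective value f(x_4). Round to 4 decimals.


FISTA on f(x) = 5*x^2 - 11*x + 1.89*|x|
L = 10, alpha = 0.036
Iteration 1: beta = 0.0, y = -2.9067 + 0.0*(-2.9067 + 2.9067) = -2.9067
  grad(y) = -40.067, v = y - alpha*grad = -1.4643
  prox(v) = soft_thresh(-1.4643, 0.068) = -1.3962
Iteration 2: beta = 0.3333, y = -1.3962 + 0.3333*(-1.3962 + 2.9067) = -0.8928
  grad(y) = -19.9276, v = y - alpha*grad = -0.1754
  prox(v) = soft_thresh(-0.1754, 0.068) = -0.1073
Iteration 3: beta = 0.5, y = -0.1073 + 0.5*(-0.1073 + 1.3962) = 0.5371
  grad(y) = -5.6287, v = y - alpha*grad = 0.7398
  prox(v) = soft_thresh(0.7398, 0.068) = 0.6717
Iteration 4: beta = 0.6, y = 0.6717 + 0.6*(0.6717 + 0.1073) = 1.1392
  grad(y) = 0.3916, v = y - alpha*grad = 1.1251
  prox(v) = soft_thresh(1.1251, 0.068) = 1.057
f(x_4) = 5*1.057^2 - 11*1.057 + 1.89*|1.057| = -4.043
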